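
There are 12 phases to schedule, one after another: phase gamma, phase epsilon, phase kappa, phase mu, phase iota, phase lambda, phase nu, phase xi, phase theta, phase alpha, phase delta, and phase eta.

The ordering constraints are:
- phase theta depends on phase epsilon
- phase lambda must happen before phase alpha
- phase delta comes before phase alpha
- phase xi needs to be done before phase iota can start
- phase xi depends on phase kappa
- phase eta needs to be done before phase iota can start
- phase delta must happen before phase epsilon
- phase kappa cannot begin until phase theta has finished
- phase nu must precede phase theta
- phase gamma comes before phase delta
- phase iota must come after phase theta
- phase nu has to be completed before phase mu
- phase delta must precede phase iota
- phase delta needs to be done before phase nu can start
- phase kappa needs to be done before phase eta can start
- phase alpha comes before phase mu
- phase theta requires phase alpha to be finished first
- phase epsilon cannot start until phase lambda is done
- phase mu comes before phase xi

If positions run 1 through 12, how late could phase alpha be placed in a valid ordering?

6

The phases that are forced after phase alpha, directly or by a chain of constraints, are phase kappa, phase mu, phase iota, phase xi, phase theta, phase eta. That's 6 phases.
With 6 mandatory successors out of 12 phases total, the latest slot for phase alpha is 12−6 = 6, and it's reachable by doing all non-successors before phase alpha.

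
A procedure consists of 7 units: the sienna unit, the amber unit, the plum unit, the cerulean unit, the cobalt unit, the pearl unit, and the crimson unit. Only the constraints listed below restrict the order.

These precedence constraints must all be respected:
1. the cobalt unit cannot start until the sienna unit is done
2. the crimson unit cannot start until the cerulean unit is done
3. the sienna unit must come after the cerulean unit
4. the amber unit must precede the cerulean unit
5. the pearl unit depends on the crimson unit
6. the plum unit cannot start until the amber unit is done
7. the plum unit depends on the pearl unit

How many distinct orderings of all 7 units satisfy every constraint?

Only the amber unit has no prerequisites, so it must go first.
Systematically extending each partial ordering one unit at a time and counting, there are 10 complete orderings.

10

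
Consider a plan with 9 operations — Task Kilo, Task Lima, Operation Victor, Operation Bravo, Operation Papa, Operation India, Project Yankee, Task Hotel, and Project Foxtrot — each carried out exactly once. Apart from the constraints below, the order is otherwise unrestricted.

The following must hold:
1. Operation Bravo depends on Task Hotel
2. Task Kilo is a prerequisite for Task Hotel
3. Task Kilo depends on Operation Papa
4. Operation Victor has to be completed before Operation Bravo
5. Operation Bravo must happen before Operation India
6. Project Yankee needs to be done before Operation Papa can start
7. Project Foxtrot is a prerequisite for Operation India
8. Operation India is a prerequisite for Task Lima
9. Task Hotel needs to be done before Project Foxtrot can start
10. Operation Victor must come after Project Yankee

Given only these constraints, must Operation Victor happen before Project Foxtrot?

No

Nothing in the constraints links Operation Victor and Project Foxtrot; they are unordered relative to each other.
So Operation Victor can come before Project Foxtrot or after — it is not forced.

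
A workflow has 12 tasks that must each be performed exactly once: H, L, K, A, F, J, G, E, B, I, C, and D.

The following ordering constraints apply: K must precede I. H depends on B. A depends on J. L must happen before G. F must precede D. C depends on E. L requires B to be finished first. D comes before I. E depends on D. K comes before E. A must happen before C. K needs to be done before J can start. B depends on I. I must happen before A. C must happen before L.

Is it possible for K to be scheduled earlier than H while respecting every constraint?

Yes

The constraints force K before H, so yes — every valid ordering has K earlier.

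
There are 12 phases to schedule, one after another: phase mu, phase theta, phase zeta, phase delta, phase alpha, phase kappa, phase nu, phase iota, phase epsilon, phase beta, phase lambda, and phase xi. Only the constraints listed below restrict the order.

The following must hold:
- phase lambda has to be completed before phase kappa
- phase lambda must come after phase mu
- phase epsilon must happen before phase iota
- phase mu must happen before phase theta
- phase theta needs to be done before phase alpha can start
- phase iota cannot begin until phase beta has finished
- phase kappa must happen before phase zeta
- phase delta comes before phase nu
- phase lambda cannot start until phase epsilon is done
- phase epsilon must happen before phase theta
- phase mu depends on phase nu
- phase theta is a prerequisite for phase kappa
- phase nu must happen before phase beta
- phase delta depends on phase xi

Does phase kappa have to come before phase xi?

There is a chain phase xi → phase delta → phase nu → phase mu → phase theta → phase kappa, which puts phase xi before phase kappa.
So phase kappa does not have to come before phase xi — it cannot.

No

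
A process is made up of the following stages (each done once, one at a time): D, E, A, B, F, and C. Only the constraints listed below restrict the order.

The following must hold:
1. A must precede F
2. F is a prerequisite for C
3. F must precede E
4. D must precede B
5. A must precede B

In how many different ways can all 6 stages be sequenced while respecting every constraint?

2 stages have no prerequisites (D, A), so any of them could come first.
Systematically extending each partial ordering one stage at a time and counting, there are 28 complete orderings.

28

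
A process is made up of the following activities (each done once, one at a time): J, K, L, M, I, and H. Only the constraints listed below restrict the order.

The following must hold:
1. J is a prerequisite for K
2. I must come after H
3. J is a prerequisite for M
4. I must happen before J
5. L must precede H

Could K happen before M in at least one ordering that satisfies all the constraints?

Yes

No chain of constraints runs from M to K, so M is not required to come first.
That means at least one valid schedule has K before M.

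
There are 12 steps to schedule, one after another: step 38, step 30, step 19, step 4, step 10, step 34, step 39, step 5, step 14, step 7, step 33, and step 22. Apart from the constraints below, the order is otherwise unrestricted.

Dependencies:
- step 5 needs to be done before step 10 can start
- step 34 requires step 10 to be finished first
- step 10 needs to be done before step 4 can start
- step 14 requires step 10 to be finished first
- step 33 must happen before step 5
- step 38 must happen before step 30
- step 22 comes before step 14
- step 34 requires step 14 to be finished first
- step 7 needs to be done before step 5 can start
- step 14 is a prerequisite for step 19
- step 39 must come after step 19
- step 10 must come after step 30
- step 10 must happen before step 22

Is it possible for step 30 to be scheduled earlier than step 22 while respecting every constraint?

Yes

Every valid ordering already has step 30 before step 22 (the constraints require it), so in particular at least one does.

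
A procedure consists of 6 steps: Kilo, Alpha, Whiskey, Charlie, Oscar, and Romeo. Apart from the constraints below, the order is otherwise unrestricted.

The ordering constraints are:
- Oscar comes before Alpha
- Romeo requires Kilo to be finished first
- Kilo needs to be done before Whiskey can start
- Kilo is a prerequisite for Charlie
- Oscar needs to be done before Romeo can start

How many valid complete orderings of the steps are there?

70

2 steps have no prerequisites (Kilo, Oscar), so any of them could come first.
Systematically extending each partial ordering one step at a time and counting, there are 70 complete orderings.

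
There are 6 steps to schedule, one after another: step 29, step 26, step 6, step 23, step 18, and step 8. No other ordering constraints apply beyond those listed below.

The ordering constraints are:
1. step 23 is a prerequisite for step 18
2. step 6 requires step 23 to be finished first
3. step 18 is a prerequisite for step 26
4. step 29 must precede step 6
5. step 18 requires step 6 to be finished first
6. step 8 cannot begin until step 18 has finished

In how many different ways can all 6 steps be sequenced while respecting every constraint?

4

The steps with no prerequisites are step 29, step 23; any of them can be placed first.
Counting all ways to extend the partial order to a total order gives 4.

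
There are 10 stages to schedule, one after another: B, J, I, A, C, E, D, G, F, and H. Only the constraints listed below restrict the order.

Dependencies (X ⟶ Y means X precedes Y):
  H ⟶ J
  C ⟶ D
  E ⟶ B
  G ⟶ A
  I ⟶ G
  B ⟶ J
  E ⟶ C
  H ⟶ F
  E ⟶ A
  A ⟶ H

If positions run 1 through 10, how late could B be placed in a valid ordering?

9

The only stage forced after B (directly or by a chain) is J.
With 1 mandatory successor out of 10 stages total, the latest slot for B is 10−1 = 9, and it's reachable by doing all non-successors before B.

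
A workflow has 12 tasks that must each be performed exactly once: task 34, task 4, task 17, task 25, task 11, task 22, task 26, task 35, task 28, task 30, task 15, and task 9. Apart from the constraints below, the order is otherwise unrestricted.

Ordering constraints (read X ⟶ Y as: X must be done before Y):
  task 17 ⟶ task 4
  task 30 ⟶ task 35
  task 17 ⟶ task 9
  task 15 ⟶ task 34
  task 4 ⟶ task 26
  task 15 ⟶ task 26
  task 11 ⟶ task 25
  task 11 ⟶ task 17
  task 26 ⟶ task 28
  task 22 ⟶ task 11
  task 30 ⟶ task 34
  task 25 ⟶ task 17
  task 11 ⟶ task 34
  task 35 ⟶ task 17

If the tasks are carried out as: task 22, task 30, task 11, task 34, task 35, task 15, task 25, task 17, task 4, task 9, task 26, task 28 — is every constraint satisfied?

Here task 15 comes after task 34.
Since task 15 is required before task 34, the ordering is invalid.

No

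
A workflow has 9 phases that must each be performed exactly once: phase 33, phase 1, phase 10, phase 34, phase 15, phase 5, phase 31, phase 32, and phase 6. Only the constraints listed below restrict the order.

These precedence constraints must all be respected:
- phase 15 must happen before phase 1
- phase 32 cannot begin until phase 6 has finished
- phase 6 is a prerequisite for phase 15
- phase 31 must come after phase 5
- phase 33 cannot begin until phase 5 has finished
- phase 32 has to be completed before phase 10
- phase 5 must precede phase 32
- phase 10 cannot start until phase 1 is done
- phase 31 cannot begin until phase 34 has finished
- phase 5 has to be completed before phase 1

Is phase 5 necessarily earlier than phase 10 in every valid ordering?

Yes

Chaining the stated constraints: phase 5 → phase 1 → phase 10.
Hence phase 5 necessarily comes before phase 10.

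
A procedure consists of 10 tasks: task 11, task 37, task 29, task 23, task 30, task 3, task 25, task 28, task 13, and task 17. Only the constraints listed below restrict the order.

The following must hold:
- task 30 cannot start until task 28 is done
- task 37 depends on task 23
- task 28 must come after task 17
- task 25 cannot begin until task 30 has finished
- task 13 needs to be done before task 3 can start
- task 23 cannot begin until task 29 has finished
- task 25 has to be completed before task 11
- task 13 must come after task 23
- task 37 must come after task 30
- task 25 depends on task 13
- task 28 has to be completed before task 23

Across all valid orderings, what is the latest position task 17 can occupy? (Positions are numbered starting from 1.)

The tasks that are forced after task 17, directly or by a chain of constraints, are task 11, task 37, task 23, task 30, task 3, task 25, task 28, task 13. That's 8 tasks.
So at least 8 tasks follow task 17, putting task 17 no later than position 2. That position is achievable by scheduling everything else first.

2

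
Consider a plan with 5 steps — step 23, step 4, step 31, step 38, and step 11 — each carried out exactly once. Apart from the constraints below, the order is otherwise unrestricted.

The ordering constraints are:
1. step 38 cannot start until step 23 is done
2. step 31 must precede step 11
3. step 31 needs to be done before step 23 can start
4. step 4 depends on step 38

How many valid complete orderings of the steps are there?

4

Only step 31 has no prerequisites, so it must go first.
Counting all ways to extend the partial order to a total order gives 4.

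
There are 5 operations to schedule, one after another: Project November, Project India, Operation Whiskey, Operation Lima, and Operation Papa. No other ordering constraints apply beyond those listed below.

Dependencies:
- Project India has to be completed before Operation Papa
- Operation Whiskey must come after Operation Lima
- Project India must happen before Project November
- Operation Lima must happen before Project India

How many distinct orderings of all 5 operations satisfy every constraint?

8

Operation Lima is the only operation with nothing required before it, so every ordering starts there.
Enumerating by repeatedly choosing an available operation (one whose prerequisites are all placed) gives 8 distinct complete orderings.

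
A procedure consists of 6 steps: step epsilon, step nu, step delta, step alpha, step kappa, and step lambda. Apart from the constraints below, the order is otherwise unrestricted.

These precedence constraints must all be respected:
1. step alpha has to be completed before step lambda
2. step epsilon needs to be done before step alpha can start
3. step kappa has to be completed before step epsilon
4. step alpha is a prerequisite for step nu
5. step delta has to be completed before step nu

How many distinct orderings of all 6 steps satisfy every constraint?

9

The steps with no prerequisites are step delta, step kappa; any of them can be placed first.
Enumerating by repeatedly choosing an available step (one whose prerequisites are all placed) gives 9 distinct complete orderings.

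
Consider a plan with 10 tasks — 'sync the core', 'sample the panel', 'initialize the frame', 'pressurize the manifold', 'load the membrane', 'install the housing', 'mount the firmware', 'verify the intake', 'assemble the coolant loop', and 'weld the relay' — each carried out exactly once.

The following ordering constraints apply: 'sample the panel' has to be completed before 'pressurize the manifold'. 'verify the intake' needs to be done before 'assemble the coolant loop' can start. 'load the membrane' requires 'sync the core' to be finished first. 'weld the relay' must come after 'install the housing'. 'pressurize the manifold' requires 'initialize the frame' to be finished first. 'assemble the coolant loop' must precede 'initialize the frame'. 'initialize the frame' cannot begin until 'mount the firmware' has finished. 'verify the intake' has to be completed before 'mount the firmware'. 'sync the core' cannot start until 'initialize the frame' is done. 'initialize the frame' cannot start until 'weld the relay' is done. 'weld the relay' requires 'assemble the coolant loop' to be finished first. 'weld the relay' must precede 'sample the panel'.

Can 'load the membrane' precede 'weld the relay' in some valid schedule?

Following 'weld the relay' → 'initialize the frame' → 'sync the core' → 'load the membrane', 'weld the relay' must precede 'load the membrane' in every valid ordering.
So no valid ordering can have 'load the membrane' before 'weld the relay'.

No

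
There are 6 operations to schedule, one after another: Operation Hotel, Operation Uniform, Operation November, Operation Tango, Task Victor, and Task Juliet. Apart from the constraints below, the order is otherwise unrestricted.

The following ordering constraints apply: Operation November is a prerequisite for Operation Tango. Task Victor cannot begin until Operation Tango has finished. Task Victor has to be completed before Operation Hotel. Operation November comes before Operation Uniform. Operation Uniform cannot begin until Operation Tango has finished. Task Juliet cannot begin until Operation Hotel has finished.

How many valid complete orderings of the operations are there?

4

Operation November is the only operation with nothing required before it, so every ordering starts there.
Enumerating by repeatedly choosing an available operation (one whose prerequisites are all placed) gives 4 distinct complete orderings.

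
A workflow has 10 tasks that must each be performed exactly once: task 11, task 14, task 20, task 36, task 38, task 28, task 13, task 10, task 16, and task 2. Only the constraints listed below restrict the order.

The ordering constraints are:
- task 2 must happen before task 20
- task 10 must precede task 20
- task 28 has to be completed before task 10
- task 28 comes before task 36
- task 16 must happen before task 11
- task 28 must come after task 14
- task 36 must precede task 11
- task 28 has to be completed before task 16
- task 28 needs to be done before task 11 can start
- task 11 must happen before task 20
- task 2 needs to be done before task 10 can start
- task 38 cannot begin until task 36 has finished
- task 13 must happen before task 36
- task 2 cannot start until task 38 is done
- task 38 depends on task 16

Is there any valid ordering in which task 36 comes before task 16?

Yes

No chain of constraints runs from task 16 to task 36, so task 16 is not required to come first.
That means at least one valid schedule has task 36 before task 16.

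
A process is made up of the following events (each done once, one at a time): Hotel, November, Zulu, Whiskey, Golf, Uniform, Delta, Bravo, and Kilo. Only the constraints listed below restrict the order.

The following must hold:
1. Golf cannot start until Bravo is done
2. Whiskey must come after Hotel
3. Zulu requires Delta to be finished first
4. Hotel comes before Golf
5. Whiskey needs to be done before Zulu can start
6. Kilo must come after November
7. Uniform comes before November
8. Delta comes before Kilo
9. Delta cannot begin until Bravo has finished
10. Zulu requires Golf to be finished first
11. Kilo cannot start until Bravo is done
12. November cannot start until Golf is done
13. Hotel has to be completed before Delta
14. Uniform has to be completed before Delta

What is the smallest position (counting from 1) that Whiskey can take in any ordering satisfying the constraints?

The only event forced before Whiskey (directly or transitively) is Hotel.
So at minimum 1 event comes before Whiskey, putting Whiskey no earlier than position 2. That position is achievable by scheduling exactly that predecessor first.

2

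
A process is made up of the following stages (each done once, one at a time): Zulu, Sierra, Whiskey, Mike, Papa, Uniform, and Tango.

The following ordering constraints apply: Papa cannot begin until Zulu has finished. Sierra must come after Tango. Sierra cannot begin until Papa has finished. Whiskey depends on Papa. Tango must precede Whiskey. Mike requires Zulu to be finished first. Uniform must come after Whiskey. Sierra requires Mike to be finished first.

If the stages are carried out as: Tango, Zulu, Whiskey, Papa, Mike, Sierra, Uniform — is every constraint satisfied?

No

In the proposed order, Whiskey appears before Papa.
Since Papa is required before Whiskey, the ordering is invalid.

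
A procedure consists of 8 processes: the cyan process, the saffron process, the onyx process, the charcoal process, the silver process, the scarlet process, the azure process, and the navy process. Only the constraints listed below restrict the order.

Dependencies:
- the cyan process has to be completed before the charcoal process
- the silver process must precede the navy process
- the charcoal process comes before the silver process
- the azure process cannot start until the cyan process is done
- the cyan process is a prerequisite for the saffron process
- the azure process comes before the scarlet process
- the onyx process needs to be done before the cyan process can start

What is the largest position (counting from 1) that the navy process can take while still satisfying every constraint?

The navy process has no required successors, so nothing stops it from going last (position 8).

8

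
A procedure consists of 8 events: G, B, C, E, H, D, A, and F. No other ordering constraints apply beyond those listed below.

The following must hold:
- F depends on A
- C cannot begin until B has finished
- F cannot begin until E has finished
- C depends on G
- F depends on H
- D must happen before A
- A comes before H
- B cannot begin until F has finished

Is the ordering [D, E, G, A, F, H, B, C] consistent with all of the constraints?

The sequence places F ahead of H.
That contradicts the constraint that H must precede F.

No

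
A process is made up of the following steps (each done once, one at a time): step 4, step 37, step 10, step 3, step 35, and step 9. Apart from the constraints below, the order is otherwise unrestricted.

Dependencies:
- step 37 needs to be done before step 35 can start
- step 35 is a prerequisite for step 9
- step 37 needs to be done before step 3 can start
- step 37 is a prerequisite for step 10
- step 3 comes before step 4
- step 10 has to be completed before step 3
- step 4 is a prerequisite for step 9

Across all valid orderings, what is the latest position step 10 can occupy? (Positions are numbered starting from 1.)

Every step that must follow step 10 has to come after it. Tracing all chains starting from step 10, those steps are: step 4, step 3, step 9 — 3 in total.
So at least 3 steps follow step 10, putting step 10 no later than position 3. That position is achievable by scheduling everything else first.

3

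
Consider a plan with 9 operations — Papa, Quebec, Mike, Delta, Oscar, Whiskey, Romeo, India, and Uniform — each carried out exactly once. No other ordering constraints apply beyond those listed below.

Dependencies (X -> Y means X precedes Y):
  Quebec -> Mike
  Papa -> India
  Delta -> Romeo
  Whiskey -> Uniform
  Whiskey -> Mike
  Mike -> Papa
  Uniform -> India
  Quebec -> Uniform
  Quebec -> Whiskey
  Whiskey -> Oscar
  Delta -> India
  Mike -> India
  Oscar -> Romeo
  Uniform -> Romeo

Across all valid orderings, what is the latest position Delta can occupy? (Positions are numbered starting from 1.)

The operations that are forced after Delta, directly or by a chain of constraints, are Romeo, India. That's 2 operations.
So at least 2 operations follow Delta, putting Delta no later than position 7. That position is achievable by scheduling everything else first.

7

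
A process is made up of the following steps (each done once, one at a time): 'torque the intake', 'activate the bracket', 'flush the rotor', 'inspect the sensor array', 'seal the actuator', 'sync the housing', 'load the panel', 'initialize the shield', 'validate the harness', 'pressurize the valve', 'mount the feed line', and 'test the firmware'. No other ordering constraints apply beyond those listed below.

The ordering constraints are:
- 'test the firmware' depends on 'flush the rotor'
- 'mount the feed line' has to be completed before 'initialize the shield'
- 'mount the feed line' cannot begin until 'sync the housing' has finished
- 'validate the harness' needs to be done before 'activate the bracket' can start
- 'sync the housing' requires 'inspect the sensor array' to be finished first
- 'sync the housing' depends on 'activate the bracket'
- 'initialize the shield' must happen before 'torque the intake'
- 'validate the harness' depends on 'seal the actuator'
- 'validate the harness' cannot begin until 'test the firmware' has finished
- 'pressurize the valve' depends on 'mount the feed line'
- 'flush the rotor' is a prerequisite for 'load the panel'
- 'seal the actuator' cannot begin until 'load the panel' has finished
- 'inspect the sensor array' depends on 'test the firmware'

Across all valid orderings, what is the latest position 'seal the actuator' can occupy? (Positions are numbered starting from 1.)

The steps that are forced after 'seal the actuator', directly or by a chain of constraints, are 'torque the intake', 'activate the bracket', 'sync the housing', 'initialize the shield', 'validate the harness', 'pressurize the valve', 'mount the feed line'. That's 7 steps.
So at least 7 steps follow 'seal the actuator', putting 'seal the actuator' no later than position 5. That position is achievable by scheduling everything else first.

5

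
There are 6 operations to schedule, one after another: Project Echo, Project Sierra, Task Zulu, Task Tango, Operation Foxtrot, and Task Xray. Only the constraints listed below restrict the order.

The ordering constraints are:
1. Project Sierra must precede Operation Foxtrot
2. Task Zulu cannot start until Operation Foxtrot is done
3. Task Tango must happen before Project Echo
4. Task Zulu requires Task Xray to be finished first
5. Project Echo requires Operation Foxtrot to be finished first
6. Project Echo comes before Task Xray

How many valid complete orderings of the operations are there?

The operations with no prerequisites are Project Sierra, Task Tango; any of them can be placed first.
Counting all ways to extend the partial order to a total order gives 3.

3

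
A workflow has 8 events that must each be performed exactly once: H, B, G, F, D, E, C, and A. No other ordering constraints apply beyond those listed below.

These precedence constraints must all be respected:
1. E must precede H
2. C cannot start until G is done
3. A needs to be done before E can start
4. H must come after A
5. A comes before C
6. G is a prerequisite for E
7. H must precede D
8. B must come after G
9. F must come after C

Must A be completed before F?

Yes

Tracing the constraints gives a chain: A → C → F.
Hence A necessarily comes before F.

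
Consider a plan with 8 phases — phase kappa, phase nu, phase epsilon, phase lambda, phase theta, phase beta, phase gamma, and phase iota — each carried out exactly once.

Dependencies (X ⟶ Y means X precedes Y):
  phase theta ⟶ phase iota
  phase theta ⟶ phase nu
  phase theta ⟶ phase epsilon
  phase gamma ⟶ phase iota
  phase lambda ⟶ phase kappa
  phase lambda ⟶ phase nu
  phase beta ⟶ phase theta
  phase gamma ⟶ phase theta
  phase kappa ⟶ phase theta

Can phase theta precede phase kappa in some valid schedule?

There is a dependency chain phase kappa → phase theta, so phase theta always comes after phase kappa.
Hence phase theta can never be scheduled before phase kappa.

No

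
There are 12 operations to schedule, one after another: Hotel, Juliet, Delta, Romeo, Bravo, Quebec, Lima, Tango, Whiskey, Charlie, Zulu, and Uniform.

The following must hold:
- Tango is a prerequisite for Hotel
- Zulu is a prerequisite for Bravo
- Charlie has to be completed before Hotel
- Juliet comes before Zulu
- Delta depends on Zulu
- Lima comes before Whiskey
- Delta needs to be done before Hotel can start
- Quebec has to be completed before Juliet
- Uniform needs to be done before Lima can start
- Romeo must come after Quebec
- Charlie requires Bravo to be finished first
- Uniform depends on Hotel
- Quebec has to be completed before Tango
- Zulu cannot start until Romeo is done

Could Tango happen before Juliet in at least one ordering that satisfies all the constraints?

The constraints leave Tango and Juliet unordered relative to each other; nothing requires Juliet earlier.
So a valid ordering placing Tango earlier than Juliet exists.

Yes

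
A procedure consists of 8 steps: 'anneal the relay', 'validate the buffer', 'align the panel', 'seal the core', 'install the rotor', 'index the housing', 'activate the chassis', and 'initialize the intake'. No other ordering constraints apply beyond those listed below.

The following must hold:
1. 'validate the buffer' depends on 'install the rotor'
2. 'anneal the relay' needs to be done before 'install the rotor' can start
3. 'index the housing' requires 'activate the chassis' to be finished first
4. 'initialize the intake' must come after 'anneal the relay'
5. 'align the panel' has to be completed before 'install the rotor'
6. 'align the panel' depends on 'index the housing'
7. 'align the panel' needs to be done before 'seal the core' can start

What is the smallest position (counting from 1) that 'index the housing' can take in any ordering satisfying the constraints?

2

Working backwards through the constraints from 'index the housing', its only required predecessor is 'activate the chassis'.
So at minimum 1 step comes before 'index the housing', putting 'index the housing' no earlier than position 2. That position is achievable by scheduling exactly that predecessor first.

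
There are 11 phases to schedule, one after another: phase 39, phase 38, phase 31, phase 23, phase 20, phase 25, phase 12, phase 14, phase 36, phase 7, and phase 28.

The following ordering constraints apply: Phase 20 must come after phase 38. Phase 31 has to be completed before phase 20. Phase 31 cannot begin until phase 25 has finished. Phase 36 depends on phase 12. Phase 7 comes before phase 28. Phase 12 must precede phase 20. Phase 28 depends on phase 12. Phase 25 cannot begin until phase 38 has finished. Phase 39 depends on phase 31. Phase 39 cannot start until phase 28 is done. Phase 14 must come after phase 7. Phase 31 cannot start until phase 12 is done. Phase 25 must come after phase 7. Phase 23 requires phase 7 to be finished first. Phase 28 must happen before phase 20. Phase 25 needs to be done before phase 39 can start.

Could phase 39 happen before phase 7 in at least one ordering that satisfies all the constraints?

The constraints give a chain phase 7 → phase 28 → phase 39, which forces phase 7 before phase 39.
Hence phase 39 can never be scheduled before phase 7.

No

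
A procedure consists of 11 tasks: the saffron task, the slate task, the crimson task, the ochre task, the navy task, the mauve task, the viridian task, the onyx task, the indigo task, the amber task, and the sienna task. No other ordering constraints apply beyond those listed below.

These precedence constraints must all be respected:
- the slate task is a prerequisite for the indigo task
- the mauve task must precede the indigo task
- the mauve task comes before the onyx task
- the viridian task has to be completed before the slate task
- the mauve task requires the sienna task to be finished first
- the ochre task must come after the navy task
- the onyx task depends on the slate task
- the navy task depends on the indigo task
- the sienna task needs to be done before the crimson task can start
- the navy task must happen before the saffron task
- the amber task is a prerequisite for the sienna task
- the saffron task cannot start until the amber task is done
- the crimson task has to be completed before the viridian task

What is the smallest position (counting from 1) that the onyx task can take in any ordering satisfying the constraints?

7

The tasks that are forced before the onyx task, directly or transitively, are the slate task, the crimson task, the mauve task, the viridian task, the amber task, the sienna task. That's 6 tasks.
So at minimum 6 tasks come before the onyx task, putting the onyx task no earlier than position 7. That position is achievable by scheduling exactly those predecessors first.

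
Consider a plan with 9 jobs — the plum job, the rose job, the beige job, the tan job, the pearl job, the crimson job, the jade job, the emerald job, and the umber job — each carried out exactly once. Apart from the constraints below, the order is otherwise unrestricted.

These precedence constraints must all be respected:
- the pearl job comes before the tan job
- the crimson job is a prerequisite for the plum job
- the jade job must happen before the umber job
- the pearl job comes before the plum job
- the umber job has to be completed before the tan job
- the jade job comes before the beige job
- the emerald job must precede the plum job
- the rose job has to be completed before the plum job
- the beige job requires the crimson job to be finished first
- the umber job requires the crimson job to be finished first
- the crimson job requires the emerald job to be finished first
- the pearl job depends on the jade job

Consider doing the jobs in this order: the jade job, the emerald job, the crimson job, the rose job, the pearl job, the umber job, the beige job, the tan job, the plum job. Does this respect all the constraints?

Yes

Checking each listed constraint against this order: for instance, the emerald job is in position 2 and the plum job in position 9, so that constraint holds — and the remaining constraints check out the same way.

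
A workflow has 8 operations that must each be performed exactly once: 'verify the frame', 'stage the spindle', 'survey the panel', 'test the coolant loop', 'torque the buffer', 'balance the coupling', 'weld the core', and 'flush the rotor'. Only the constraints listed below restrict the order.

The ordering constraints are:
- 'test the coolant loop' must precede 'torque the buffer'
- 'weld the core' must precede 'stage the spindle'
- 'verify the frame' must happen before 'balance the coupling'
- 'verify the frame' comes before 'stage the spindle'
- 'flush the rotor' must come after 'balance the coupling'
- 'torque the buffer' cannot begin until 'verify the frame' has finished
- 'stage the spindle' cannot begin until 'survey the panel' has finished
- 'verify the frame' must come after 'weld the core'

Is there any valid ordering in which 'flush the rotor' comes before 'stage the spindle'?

No chain of constraints runs from 'stage the spindle' to 'flush the rotor', so 'stage the spindle' is not required to come first.
So a valid ordering placing 'flush the rotor' earlier than 'stage the spindle' exists.

Yes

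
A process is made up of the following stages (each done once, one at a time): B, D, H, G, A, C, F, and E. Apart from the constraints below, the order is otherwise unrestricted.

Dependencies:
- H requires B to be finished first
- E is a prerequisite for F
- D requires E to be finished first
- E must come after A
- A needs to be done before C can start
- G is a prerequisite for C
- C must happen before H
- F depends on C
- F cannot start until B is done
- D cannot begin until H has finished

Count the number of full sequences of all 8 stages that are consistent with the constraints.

91

3 stages have no prerequisites (B, G, A), so any of them could come first.
Counting all ways to extend the partial order to a total order gives 91.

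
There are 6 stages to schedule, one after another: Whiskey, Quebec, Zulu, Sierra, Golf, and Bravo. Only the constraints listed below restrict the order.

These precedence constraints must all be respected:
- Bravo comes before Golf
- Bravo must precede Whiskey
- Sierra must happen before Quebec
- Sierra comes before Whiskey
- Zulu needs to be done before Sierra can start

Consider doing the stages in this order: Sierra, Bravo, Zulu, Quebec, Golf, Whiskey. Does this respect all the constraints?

In the proposed order, Sierra appears before Zulu.
But one of the constraints requires Zulu before Sierra, so this ordering violates it.

No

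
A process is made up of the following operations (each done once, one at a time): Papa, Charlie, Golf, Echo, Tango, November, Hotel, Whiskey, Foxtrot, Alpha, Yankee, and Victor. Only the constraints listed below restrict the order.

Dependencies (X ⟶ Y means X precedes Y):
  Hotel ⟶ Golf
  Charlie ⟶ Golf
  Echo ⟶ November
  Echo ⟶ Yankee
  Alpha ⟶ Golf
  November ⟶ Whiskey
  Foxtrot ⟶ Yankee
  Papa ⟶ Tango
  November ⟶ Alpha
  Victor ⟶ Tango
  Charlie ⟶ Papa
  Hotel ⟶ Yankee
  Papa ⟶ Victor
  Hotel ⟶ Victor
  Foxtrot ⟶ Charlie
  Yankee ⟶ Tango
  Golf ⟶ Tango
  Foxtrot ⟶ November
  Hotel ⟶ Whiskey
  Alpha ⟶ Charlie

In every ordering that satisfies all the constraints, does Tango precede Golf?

The constraints actually force Golf before Tango (via Golf → Tango), not the other way around.
So Tango does not have to come before Golf — it cannot.

No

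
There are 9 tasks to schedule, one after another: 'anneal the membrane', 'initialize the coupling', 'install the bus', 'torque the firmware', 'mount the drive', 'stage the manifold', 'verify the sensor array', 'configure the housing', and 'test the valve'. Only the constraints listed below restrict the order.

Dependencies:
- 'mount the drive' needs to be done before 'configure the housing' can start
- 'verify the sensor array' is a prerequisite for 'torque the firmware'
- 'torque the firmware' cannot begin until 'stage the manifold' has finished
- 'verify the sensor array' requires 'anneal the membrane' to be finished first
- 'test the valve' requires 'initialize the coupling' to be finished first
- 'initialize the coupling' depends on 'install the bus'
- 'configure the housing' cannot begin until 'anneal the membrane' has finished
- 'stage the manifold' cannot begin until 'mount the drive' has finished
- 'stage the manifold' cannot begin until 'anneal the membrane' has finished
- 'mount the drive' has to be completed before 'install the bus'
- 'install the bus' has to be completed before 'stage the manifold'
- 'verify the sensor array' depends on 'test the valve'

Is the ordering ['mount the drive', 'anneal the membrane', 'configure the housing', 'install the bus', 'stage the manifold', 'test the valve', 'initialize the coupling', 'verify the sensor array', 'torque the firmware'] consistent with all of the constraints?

In the proposed order, 'test the valve' appears before 'initialize the coupling'.
But one of the constraints requires 'initialize the coupling' before 'test the valve', so this ordering violates it.

No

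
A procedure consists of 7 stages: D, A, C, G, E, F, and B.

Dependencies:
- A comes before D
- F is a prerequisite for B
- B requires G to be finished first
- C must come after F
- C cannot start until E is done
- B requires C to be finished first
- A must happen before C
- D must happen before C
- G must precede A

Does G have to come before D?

Yes

There is a constraint chain G → A → D.
Hence G necessarily comes before D.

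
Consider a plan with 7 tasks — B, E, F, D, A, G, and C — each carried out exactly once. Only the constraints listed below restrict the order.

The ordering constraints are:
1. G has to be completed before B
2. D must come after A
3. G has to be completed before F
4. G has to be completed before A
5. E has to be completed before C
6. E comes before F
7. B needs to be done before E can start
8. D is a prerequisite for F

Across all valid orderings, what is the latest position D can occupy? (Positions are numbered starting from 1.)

6

Following the constraints forward from D, its only required successor is F.
With 1 mandatory successor out of 7 tasks total, the latest slot for D is 7−1 = 6, and it's reachable by doing all non-successors before D.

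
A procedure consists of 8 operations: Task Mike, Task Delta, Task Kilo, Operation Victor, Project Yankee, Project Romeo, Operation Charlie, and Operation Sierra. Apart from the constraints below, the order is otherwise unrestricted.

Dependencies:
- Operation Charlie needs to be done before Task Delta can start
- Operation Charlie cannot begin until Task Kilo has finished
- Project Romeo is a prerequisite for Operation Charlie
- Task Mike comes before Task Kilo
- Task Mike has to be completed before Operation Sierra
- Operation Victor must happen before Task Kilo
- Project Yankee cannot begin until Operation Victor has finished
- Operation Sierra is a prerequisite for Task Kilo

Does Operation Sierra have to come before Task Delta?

Yes

Tracing the constraints gives a chain: Operation Sierra → Task Kilo → Operation Charlie → Task Delta.
That forces Operation Sierra before Task Delta in every valid schedule.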